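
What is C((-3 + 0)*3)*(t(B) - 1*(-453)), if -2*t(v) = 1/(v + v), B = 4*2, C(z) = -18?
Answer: -130455/16 ≈ -8153.4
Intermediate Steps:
B = 8
t(v) = -1/(4*v) (t(v) = -1/(2*(v + v)) = -1/(2*v)/2 = -1/(4*v))
C((-3 + 0)*3)*(t(B) - 1*(-453)) = -18*(-1/4/8 - 1*(-453)) = -18*(-1/4*1/8 + 453) = -18*(-1/32 + 453) = -18*14495/32 = -130455/16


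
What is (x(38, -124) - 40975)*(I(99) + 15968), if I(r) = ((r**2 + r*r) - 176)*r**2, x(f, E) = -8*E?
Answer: -7613170786702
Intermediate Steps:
I(r) = r**2*(-176 + 2*r**2) (I(r) = ((r**2 + r**2) - 176)*r**2 = (2*r**2 - 176)*r**2 = (-176 + 2*r**2)*r**2 = r**2*(-176 + 2*r**2))
(x(38, -124) - 40975)*(I(99) + 15968) = (-8*(-124) - 40975)*(2*99**2*(-88 + 99**2) + 15968) = (992 - 40975)*(2*9801*(-88 + 9801) + 15968) = -39983*(2*9801*9713 + 15968) = -39983*(190394226 + 15968) = -39983*190410194 = -7613170786702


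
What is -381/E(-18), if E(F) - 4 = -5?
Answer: 381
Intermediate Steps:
E(F) = -1 (E(F) = 4 - 5 = -1)
-381/E(-18) = -381/(-1) = -381*(-1) = 381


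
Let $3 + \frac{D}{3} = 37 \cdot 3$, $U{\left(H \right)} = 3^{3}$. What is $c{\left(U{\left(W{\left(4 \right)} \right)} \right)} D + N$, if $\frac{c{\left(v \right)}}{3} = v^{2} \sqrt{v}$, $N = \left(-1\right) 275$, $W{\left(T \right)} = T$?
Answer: $-275 + 2125764 \sqrt{3} \approx 3.6817 \cdot 10^{6}$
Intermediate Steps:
$U{\left(H \right)} = 27$
$N = -275$
$D = 324$ ($D = -9 + 3 \cdot 37 \cdot 3 = -9 + 3 \cdot 111 = -9 + 333 = 324$)
$c{\left(v \right)} = 3 v^{\frac{5}{2}}$ ($c{\left(v \right)} = 3 v^{2} \sqrt{v} = 3 v^{\frac{5}{2}}$)
$c{\left(U{\left(W{\left(4 \right)} \right)} \right)} D + N = 3 \cdot 27^{\frac{5}{2}} \cdot 324 - 275 = 3 \cdot 2187 \sqrt{3} \cdot 324 - 275 = 6561 \sqrt{3} \cdot 324 - 275 = 2125764 \sqrt{3} - 275 = -275 + 2125764 \sqrt{3}$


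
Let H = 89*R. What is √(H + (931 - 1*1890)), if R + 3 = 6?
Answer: 2*I*√173 ≈ 26.306*I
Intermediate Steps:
R = 3 (R = -3 + 6 = 3)
H = 267 (H = 89*3 = 267)
√(H + (931 - 1*1890)) = √(267 + (931 - 1*1890)) = √(267 + (931 - 1890)) = √(267 - 959) = √(-692) = 2*I*√173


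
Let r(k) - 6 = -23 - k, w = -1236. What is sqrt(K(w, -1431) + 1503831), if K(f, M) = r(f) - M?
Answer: sqrt(1506481) ≈ 1227.4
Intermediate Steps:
r(k) = -17 - k (r(k) = 6 + (-23 - k) = -17 - k)
K(f, M) = -17 - M - f (K(f, M) = (-17 - f) - M = -17 - M - f)
sqrt(K(w, -1431) + 1503831) = sqrt((-17 - 1*(-1431) - 1*(-1236)) + 1503831) = sqrt((-17 + 1431 + 1236) + 1503831) = sqrt(2650 + 1503831) = sqrt(1506481)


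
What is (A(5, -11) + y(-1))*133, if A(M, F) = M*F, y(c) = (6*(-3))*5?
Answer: -19285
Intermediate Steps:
y(c) = -90 (y(c) = -18*5 = -90)
A(M, F) = F*M
(A(5, -11) + y(-1))*133 = (-11*5 - 90)*133 = (-55 - 90)*133 = -145*133 = -19285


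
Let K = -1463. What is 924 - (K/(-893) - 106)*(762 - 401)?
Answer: 1814133/47 ≈ 38599.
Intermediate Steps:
924 - (K/(-893) - 106)*(762 - 401) = 924 - (-1463/(-893) - 106)*(762 - 401) = 924 - (-1463*(-1/893) - 106)*361 = 924 - (77/47 - 106)*361 = 924 - (-4905)*361/47 = 924 - 1*(-1770705/47) = 924 + 1770705/47 = 1814133/47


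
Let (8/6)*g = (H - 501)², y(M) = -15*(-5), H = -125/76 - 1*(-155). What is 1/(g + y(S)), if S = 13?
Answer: 23104/2095940523 ≈ 1.1023e-5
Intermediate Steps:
H = 11655/76 (H = -125*1/76 + 155 = -125/76 + 155 = 11655/76 ≈ 153.36)
y(M) = 75
g = 2094207723/23104 (g = 3*(11655/76 - 501)²/4 = 3*(-26421/76)²/4 = (¾)*(698069241/5776) = 2094207723/23104 ≈ 90643.)
1/(g + y(S)) = 1/(2094207723/23104 + 75) = 1/(2095940523/23104) = 23104/2095940523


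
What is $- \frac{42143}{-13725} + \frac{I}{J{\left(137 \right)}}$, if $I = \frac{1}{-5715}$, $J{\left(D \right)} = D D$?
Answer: $\frac{33484903168}{10905258225} \approx 3.0705$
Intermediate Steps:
$J{\left(D \right)} = D^{2}$
$I = - \frac{1}{5715} \approx -0.00017498$
$- \frac{42143}{-13725} + \frac{I}{J{\left(137 \right)}} = - \frac{42143}{-13725} - \frac{1}{5715 \cdot 137^{2}} = \left(-42143\right) \left(- \frac{1}{13725}\right) - \frac{1}{5715 \cdot 18769} = \frac{42143}{13725} - \frac{1}{107264835} = \frac{33484903168}{10905258225}$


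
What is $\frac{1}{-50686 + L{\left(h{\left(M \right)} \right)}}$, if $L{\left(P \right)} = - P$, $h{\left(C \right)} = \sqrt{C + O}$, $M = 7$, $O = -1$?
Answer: $- \frac{25343}{1284535295} + \frac{\sqrt{6}}{2569070590} \approx -1.9728 \cdot 10^{-5}$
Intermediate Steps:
$h{\left(C \right)} = \sqrt{-1 + C}$ ($h{\left(C \right)} = \sqrt{C - 1} = \sqrt{-1 + C}$)
$\frac{1}{-50686 + L{\left(h{\left(M \right)} \right)}} = \frac{1}{-50686 - \sqrt{-1 + 7}} = \frac{1}{-50686 - \sqrt{6}}$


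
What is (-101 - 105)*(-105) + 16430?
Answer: 38060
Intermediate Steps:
(-101 - 105)*(-105) + 16430 = -206*(-105) + 16430 = 21630 + 16430 = 38060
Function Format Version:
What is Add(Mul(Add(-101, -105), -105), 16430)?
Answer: 38060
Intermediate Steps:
Add(Mul(Add(-101, -105), -105), 16430) = Add(Mul(-206, -105), 16430) = Add(21630, 16430) = 38060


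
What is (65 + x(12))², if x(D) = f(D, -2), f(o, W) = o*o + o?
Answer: 48841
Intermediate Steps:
f(o, W) = o + o² (f(o, W) = o² + o = o + o²)
x(D) = D*(1 + D)
(65 + x(12))² = (65 + 12*(1 + 12))² = (65 + 12*13)² = (65 + 156)² = 221² = 48841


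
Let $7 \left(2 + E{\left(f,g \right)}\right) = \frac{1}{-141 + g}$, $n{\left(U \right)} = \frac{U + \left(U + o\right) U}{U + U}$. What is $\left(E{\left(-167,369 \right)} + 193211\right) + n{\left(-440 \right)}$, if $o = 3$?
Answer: $\frac{308013637}{1596} \approx 1.9299 \cdot 10^{5}$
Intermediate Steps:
$n{\left(U \right)} = \frac{U + U \left(3 + U\right)}{2 U}$ ($n{\left(U \right)} = \frac{U + \left(U + 3\right) U}{U + U} = \frac{U + \left(3 + U\right) U}{2 U} = \left(U + U \left(3 + U\right)\right) \frac{1}{2 U} = \frac{U + U \left(3 + U\right)}{2 U}$)
$E{\left(f,g \right)} = -2 + \frac{1}{7 \left(-141 + g\right)}$
$\left(E{\left(-167,369 \right)} + 193211\right) + n{\left(-440 \right)} = \left(\frac{1975 - 5166}{7 \left(-141 + 369\right)} + 193211\right) + \left(2 + \frac{1}{2} \left(-440\right)\right) = \left(\frac{1975 - 5166}{7 \cdot 228} + 193211\right) + \left(2 - 220\right) = \left(\frac{1}{7} \cdot \frac{1}{228} \left(-3191\right) + 193211\right) - 218 = \left(- \frac{3191}{1596} + 193211\right) - 218 = \frac{308361565}{1596} - 218 = \frac{308013637}{1596}$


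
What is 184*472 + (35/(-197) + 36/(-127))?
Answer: 2172838575/25019 ≈ 86848.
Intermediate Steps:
184*472 + (35/(-197) + 36/(-127)) = 86848 + (35*(-1/197) + 36*(-1/127)) = 86848 + (-35/197 - 36/127) = 86848 - 11537/25019 = 2172838575/25019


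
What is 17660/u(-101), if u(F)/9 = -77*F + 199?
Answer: 4415/17946 ≈ 0.24602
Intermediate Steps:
u(F) = 1791 - 693*F (u(F) = 9*(-77*F + 199) = 9*(199 - 77*F) = 1791 - 693*F)
17660/u(-101) = 17660/(1791 - 693*(-101)) = 17660/(1791 + 69993) = 17660/71784 = 17660*(1/71784) = 4415/17946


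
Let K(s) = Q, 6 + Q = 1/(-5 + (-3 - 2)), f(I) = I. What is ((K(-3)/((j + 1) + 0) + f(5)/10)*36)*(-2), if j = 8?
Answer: 64/5 ≈ 12.800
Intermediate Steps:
Q = -61/10 (Q = -6 + 1/(-5 + (-3 - 2)) = -6 + 1/(-5 - 5) = -6 + 1/(-10) = -6 - ⅒ = -61/10 ≈ -6.1000)
K(s) = -61/10
((K(-3)/((j + 1) + 0) + f(5)/10)*36)*(-2) = ((-61/(10*((8 + 1) + 0)) + 5/10)*36)*(-2) = ((-61/(10*(9 + 0)) + 5*(⅒))*36)*(-2) = ((-61/10/9 + ½)*36)*(-2) = ((-61/10*⅑ + ½)*36)*(-2) = ((-61/90 + ½)*36)*(-2) = -8/45*36*(-2) = -32/5*(-2) = 64/5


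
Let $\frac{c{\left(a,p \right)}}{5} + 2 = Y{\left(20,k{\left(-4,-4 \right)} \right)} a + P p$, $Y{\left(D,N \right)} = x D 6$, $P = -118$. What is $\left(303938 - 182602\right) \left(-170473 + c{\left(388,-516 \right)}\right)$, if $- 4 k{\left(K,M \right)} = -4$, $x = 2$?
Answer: $72747848152$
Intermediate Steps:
$k{\left(K,M \right)} = 1$ ($k{\left(K,M \right)} = \left(- \frac{1}{4}\right) \left(-4\right) = 1$)
$Y{\left(D,N \right)} = 12 D$ ($Y{\left(D,N \right)} = 2 D 6 = 12 D$)
$c{\left(a,p \right)} = -10 - 590 p + 1200 a$ ($c{\left(a,p \right)} = -10 + 5 \left(12 \cdot 20 a - 118 p\right) = -10 + 5 \left(240 a - 118 p\right) = -10 + 5 \left(- 118 p + 240 a\right) = -10 + \left(- 590 p + 1200 a\right) = -10 - 590 p + 1200 a$)
$\left(303938 - 182602\right) \left(-170473 + c{\left(388,-516 \right)}\right) = \left(303938 - 182602\right) \left(-170473 - -770030\right) = 121336 \left(-170473 + \left(-10 + 304440 + 465600\right)\right) = 121336 \left(-170473 + 770030\right) = 121336 \cdot 599557 = 72747848152$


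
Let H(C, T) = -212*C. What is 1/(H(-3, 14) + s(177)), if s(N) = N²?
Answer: 1/31965 ≈ 3.1284e-5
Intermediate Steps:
1/(H(-3, 14) + s(177)) = 1/(-212*(-3) + 177²) = 1/(636 + 31329) = 1/31965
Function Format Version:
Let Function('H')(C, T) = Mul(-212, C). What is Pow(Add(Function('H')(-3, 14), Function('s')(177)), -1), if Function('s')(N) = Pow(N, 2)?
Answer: Rational(1, 31965) ≈ 3.1284e-5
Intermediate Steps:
Pow(Add(Function('H')(-3, 14), Function('s')(177)), -1) = Pow(Add(Mul(-212, -3), Pow(177, 2)), -1) = Pow(Add(636, 31329), -1) = Pow(31965, -1) = Rational(1, 31965)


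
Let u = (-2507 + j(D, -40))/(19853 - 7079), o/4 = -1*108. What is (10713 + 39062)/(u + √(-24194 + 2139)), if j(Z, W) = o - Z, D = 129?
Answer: -487678426950/899708928451 - 2030509851975*I*√22055/899708928451 ≈ -0.54204 - 335.16*I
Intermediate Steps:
o = -432 (o = 4*(-1*108) = 4*(-108) = -432)
j(Z, W) = -432 - Z
u = -1534/6387 (u = (-2507 + (-432 - 1*129))/(19853 - 7079) = (-2507 + (-432 - 129))/12774 = (-2507 - 561)*(1/12774) = -3068*1/12774 = -1534/6387 ≈ -0.24018)
(10713 + 39062)/(u + √(-24194 + 2139)) = (10713 + 39062)/(-1534/6387 + √(-24194 + 2139)) = 49775/(-1534/6387 + √(-22055)) = 49775/(-1534/6387 + I*√22055)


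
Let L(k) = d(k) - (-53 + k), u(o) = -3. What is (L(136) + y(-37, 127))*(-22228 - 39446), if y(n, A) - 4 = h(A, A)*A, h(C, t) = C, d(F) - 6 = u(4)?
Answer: -990052722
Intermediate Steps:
d(F) = 3 (d(F) = 6 - 3 = 3)
L(k) = 56 - k (L(k) = 3 - (-53 + k) = 3 + (53 - k) = 56 - k)
y(n, A) = 4 + A**2 (y(n, A) = 4 + A*A = 4 + A**2)
(L(136) + y(-37, 127))*(-22228 - 39446) = ((56 - 1*136) + (4 + 127**2))*(-22228 - 39446) = ((56 - 136) + (4 + 16129))*(-61674) = (-80 + 16133)*(-61674) = 16053*(-61674) = -990052722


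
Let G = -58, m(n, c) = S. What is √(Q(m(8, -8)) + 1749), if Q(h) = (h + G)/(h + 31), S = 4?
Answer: √2140635/35 ≈ 41.803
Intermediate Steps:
m(n, c) = 4
Q(h) = (-58 + h)/(31 + h) (Q(h) = (h - 58)/(h + 31) = (-58 + h)/(31 + h))
√(Q(m(8, -8)) + 1749) = √((-58 + 4)/(31 + 4) + 1749) = √(-54/35 + 1749) = √(61161/35) = √2140635/35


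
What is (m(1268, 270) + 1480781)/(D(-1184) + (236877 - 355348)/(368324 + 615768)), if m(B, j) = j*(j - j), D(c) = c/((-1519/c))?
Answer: -2213524373759188/1379735232201 ≈ -1604.3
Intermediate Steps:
D(c) = -c**2/1519 (D(c) = c*(-c/1519) = -c**2/1519)
m(B, j) = 0 (m(B, j) = j*0 = 0)
(m(1268, 270) + 1480781)/(D(-1184) + (236877 - 355348)/(368324 + 615768)) = (0 + 1480781)/(-1/1519*(-1184)**2 + (236877 - 355348)/(368324 + 615768)) = 1480781/(-1/1519*1401856 - 118471/984092) = 1480781/(-1401856/1519 - 118471*1/984092) = 1480781/(-1401856/1519 - 118471/984092) = 1480781/(-1379735232201/1494835748) = 1480781*(-1494835748/1379735232201) = -2213524373759188/1379735232201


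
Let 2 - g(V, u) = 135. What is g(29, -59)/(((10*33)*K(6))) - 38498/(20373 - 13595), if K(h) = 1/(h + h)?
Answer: -1960169/186395 ≈ -10.516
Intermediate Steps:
K(h) = 1/(2*h)
g(V, u) = -133 (g(V, u) = 2 - 1*135 = 2 - 135 = -133)
g(29, -59)/(((10*33)*K(6))) - 38498/(20373 - 13595) = -133/((10*33)*((½)/6)) - 38498/(20373 - 13595) = -133/(330*((½)*(⅙))) - 38498/6778 = -133/(330*(1/12)) - 38498*1/6778 = -133/55/2 - 19249/3389 = -133*2/55 - 19249/3389 = -266/55 - 19249/3389 = -1960169/186395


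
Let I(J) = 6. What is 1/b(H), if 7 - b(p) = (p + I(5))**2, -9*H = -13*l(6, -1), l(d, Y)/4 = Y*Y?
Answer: -81/10669 ≈ -0.0075921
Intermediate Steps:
l(d, Y) = 4*Y**2 (l(d, Y) = 4*(Y*Y) = 4*Y**2)
H = 52/9 (H = -(-13)*4*(-1)**2/9 = -(-13)*4*1/9 = -(-13)*4/9 = -1/9*(-52) = 52/9 ≈ 5.7778)
b(p) = 7 - (6 + p)**2 (b(p) = 7 - (p + 6)**2 = 7 - (6 + p)**2)
1/b(H) = 1/(7 - (6 + 52/9)**2) = 1/(7 - (106/9)**2) = 1/(7 - 1*11236/81) = 1/(7 - 11236/81) = 1/(-10669/81) = -81/10669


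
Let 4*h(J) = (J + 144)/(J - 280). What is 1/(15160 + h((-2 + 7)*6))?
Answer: 500/7579913 ≈ 6.5964e-5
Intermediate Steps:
h(J) = (144 + J)/(4*(-280 + J)) (h(J) = ((J + 144)/(J - 280))/4 = ((144 + J)/(-280 + J))/4 = (144 + J)/(4*(-280 + J)))
1/(15160 + h((-2 + 7)*6)) = 1/(15160 + (144 + (-2 + 7)*6)/(4*(-280 + (-2 + 7)*6))) = 1/(15160 + (144 + 5*6)/(4*(-280 + 5*6))) = 1/(15160 + (144 + 30)/(4*(-280 + 30))) = 1/(15160 + (¼)*174/(-250)) = 1/(15160 + (¼)*(-1/250)*174) = 1/(15160 - 87/500) = 1/(7579913/500) = 500/7579913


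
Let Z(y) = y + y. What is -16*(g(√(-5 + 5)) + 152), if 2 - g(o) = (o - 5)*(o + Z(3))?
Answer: -2944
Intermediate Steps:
Z(y) = 2*y
g(o) = 2 - (-5 + o)*(6 + o) (g(o) = 2 - (o - 5)*(o + 2*3) = 2 - (-5 + o)*(o + 6) = 2 - (-5 + o)*(6 + o))
-16*(g(√(-5 + 5)) + 152) = -16*((32 - √(-5 + 5) - (√(-5 + 5))²) + 152) = -16*((32 - √0 - (√0)²) + 152) = -16*((32 - 1*0 - 1*0²) + 152) = -16*((32 + 0 - 1*0) + 152) = -16*((32 + 0 + 0) + 152) = -16*(32 + 152) = -16*184 = -2944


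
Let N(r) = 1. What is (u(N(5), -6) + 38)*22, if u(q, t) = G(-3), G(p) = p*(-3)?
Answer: 1034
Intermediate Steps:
G(p) = -3*p
u(q, t) = 9 (u(q, t) = -3*(-3) = 9)
(u(N(5), -6) + 38)*22 = (9 + 38)*22 = 47*22 = 1034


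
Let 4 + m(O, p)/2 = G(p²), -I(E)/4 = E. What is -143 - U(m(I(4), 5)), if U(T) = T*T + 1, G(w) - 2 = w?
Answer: -2260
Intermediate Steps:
I(E) = -4*E
G(w) = 2 + w
m(O, p) = -4 + 2*p² (m(O, p) = -8 + 2*(2 + p²) = -8 + (4 + 2*p²) = -4 + 2*p²)
U(T) = 1 + T² (U(T) = T² + 1 = 1 + T²)
-143 - U(m(I(4), 5)) = -143 - (1 + (-4 + 2*5²)²) = -143 - (1 + (-4 + 2*25)²) = -143 - (1 + (-4 + 50)²) = -143 - (1 + 46²) = -143 - (1 + 2116) = -143 - 1*2117 = -143 - 2117 = -2260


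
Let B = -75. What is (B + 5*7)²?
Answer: 1600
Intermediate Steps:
(B + 5*7)² = (-75 + 5*7)² = (-75 + 35)² = (-40)² = 1600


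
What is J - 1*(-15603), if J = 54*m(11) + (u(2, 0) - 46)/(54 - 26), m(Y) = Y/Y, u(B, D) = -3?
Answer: 62621/4 ≈ 15655.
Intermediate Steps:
m(Y) = 1
J = 209/4 (J = 54*1 + (-3 - 46)/(54 - 26) = 54 - 49/28 = 54 - 49*1/28 = 54 - 7/4 = 209/4 ≈ 52.250)
J - 1*(-15603) = 209/4 - 1*(-15603) = 209/4 + 15603 = 62621/4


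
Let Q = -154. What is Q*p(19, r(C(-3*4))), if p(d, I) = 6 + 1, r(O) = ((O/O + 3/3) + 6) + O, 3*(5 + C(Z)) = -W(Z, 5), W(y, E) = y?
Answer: -1078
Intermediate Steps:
C(Z) = -5 - Z/3 (C(Z) = -5 + (-Z)/3 = -5 - Z/3)
r(O) = 8 + O (r(O) = ((1 + 3*(1/3)) + 6) + O = ((1 + 1) + 6) + O = (2 + 6) + O = 8 + O)
p(d, I) = 7
Q*p(19, r(C(-3*4))) = -154*7 = -1078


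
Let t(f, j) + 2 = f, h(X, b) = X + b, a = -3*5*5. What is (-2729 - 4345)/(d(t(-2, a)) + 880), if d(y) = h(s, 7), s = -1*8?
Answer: -2358/293 ≈ -8.0478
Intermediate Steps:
s = -8
a = -75 (a = -15*5 = -75)
t(f, j) = -2 + f
d(y) = -1 (d(y) = -8 + 7 = -1)
(-2729 - 4345)/(d(t(-2, a)) + 880) = (-2729 - 4345)/(-1 + 880) = -7074/879 = -7074*1/879 = -2358/293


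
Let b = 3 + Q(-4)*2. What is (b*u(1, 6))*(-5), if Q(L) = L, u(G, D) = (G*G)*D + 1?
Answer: 175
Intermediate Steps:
u(G, D) = 1 + D*G**2 (u(G, D) = G**2*D + 1 = D*G**2 + 1 = 1 + D*G**2)
b = -5 (b = 3 - 4*2 = 3 - 8 = -5)
(b*u(1, 6))*(-5) = -5*(1 + 6*1**2)*(-5) = -5*(1 + 6*1)*(-5) = -5*(1 + 6)*(-5) = -5*7*(-5) = -35*(-5) = 175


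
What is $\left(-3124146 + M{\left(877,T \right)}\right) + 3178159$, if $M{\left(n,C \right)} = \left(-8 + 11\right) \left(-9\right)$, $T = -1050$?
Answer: $53986$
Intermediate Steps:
$M{\left(n,C \right)} = -27$ ($M{\left(n,C \right)} = 3 \left(-9\right) = -27$)
$\left(-3124146 + M{\left(877,T \right)}\right) + 3178159 = \left(-3124146 - 27\right) + 3178159 = -3124173 + 3178159 = 53986$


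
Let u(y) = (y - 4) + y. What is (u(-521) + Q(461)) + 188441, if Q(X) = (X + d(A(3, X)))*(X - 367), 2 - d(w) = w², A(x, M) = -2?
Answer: 230541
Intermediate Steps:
u(y) = -4 + 2*y (u(y) = (-4 + y) + y = -4 + 2*y)
d(w) = 2 - w²
Q(X) = (-367 + X)*(-2 + X) (Q(X) = (X + (2 - 1*(-2)²))*(X - 367) = (X + (2 - 1*4))*(-367 + X) = (X + (2 - 4))*(-367 + X) = (X - 2)*(-367 + X) = (-2 + X)*(-367 + X) = (-367 + X)*(-2 + X))
(u(-521) + Q(461)) + 188441 = ((-4 + 2*(-521)) + (734 + 461² - 369*461)) + 188441 = ((-4 - 1042) + (734 + 212521 - 170109)) + 188441 = (-1046 + 43146) + 188441 = 42100 + 188441 = 230541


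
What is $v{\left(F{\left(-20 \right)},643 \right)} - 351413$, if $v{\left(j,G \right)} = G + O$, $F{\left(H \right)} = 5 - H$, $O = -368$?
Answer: $-351138$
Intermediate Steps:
$v{\left(j,G \right)} = -368 + G$ ($v{\left(j,G \right)} = G - 368 = -368 + G$)
$v{\left(F{\left(-20 \right)},643 \right)} - 351413 = \left(-368 + 643\right) - 351413 = 275 - 351413 = -351138$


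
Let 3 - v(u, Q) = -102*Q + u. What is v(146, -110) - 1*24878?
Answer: -36241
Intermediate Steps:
v(u, Q) = 3 - u + 102*Q (v(u, Q) = 3 - (-102*Q + u) = 3 - (u - 102*Q) = 3 + (-u + 102*Q) = 3 - u + 102*Q)
v(146, -110) - 1*24878 = (3 - 1*146 + 102*(-110)) - 1*24878 = (3 - 146 - 11220) - 24878 = -11363 - 24878 = -36241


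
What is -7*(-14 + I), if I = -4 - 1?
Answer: 133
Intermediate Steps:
I = -5
-7*(-14 + I) = -7*(-14 - 5) = -7*(-19) = 133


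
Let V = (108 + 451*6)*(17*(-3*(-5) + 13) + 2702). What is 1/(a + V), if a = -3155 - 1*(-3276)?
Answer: 1/8943013 ≈ 1.1182e-7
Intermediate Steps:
V = 8942892 (V = (108 + 2706)*(17*(15 + 13) + 2702) = 2814*(17*28 + 2702) = 2814*(476 + 2702) = 2814*3178 = 8942892)
a = 121 (a = -3155 + 3276 = 121)
1/(a + V) = 1/(121 + 8942892) = 1/8943013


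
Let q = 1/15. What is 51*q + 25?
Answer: 142/5 ≈ 28.400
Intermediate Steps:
q = 1/15 ≈ 0.066667
51*q + 25 = 51*(1/15) + 25 = 17/5 + 25 = 142/5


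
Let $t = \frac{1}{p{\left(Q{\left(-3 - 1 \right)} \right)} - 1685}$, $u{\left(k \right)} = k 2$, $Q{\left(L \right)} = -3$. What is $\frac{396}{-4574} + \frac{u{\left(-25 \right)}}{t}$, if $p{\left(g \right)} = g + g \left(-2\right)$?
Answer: $\frac{192336502}{2287} \approx 84100.0$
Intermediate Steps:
$u{\left(k \right)} = 2 k$
$p{\left(g \right)} = - g$ ($p{\left(g \right)} = g - 2 g = - g$)
$t = - \frac{1}{1682}$ ($t = \frac{1}{\left(-1\right) \left(-3\right) - 1685} = \frac{1}{3 - 1685} = \frac{1}{-1682} = - \frac{1}{1682} \approx -0.00059453$)
$\frac{396}{-4574} + \frac{u{\left(-25 \right)}}{t} = \frac{396}{-4574} + \frac{2 \left(-25\right)}{- \frac{1}{1682}} = 396 \left(- \frac{1}{4574}\right) - -84100 = - \frac{198}{2287} + 84100 = \frac{192336502}{2287}$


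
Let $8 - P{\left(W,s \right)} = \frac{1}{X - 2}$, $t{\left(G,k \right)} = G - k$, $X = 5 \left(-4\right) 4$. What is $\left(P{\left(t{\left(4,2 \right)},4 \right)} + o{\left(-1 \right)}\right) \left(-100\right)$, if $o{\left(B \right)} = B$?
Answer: $- \frac{28750}{41} \approx -701.22$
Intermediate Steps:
$X = -80$ ($X = \left(-20\right) 4 = -80$)
$P{\left(W,s \right)} = \frac{657}{82}$ ($P{\left(W,s \right)} = 8 - \frac{1}{-80 - 2} = 8 - \frac{1}{-82} = 8 - - \frac{1}{82} = 8 + \frac{1}{82} = \frac{657}{82}$)
$\left(P{\left(t{\left(4,2 \right)},4 \right)} + o{\left(-1 \right)}\right) \left(-100\right) = \left(\frac{657}{82} - 1\right) \left(-100\right) = \frac{575}{82} \left(-100\right) = - \frac{28750}{41}$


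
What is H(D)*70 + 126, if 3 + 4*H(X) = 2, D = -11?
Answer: 217/2 ≈ 108.50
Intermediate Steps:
H(X) = -1/4 (H(X) = -3/4 + (1/4)*2 = -3/4 + 1/2 = -1/4)
H(D)*70 + 126 = -1/4*70 + 126 = -35/2 + 126 = 217/2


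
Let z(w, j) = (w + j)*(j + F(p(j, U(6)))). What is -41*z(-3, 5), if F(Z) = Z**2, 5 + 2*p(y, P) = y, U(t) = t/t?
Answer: -410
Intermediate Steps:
U(t) = 1
p(y, P) = -5/2 + y/2
z(w, j) = (j + w)*(j + (-5/2 + j/2)**2) (z(w, j) = (w + j)*(j + (-5/2 + j/2)**2) = (j + w)*(j + (-5/2 + j/2)**2))
-41*z(-3, 5) = -41*(5**2 + 5*(-3) + (1/4)*5*(-5 + 5)**2 + (1/4)*(-3)*(-5 + 5)**2) = -41*(25 - 15 + (1/4)*5*0**2 + (1/4)*(-3)*0**2) = -41*(25 - 15 + (1/4)*5*0 + (1/4)*(-3)*0) = -41*(25 - 15 + 0 + 0) = -41*10 = -410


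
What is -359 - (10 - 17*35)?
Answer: 226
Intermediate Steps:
-359 - (10 - 17*35) = -359 - (10 - 595) = -359 - 1*(-585) = -359 + 585 = 226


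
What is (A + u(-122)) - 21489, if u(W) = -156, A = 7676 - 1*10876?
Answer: -24845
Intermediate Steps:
A = -3200 (A = 7676 - 10876 = -3200)
(A + u(-122)) - 21489 = (-3200 - 156) - 21489 = -3356 - 21489 = -24845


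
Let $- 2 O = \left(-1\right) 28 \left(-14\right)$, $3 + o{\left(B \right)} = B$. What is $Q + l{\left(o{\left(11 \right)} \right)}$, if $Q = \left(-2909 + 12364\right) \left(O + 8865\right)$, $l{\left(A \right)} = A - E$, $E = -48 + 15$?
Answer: $81965436$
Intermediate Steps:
$E = -33$
$o{\left(B \right)} = -3 + B$
$O = -196$ ($O = - \frac{\left(-1\right) 28 \left(-14\right)}{2} = - \frac{\left(-28\right) \left(-14\right)}{2} = \left(- \frac{1}{2}\right) 392 = -196$)
$l{\left(A \right)} = 33 + A$ ($l{\left(A \right)} = A - -33 = A + 33 = 33 + A$)
$Q = 81965395$ ($Q = \left(-2909 + 12364\right) \left(-196 + 8865\right) = 9455 \cdot 8669 = 81965395$)
$Q + l{\left(o{\left(11 \right)} \right)} = 81965395 + \left(33 + \left(-3 + 11\right)\right) = 81965395 + \left(33 + 8\right) = 81965395 + 41 = 81965436$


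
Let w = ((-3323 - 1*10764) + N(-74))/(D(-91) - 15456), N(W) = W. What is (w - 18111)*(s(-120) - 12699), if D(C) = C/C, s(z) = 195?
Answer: 3499761365376/15455 ≈ 2.2645e+8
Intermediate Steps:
D(C) = 1
w = 14161/15455 (w = ((-3323 - 1*10764) - 74)/(1 - 15456) = ((-3323 - 10764) - 74)/(-15455) = (-14087 - 74)*(-1/15455) = -14161*(-1/15455) = 14161/15455 ≈ 0.91627)
(w - 18111)*(s(-120) - 12699) = (14161/15455 - 18111)*(195 - 12699) = -279891344/15455*(-12504) = 3499761365376/15455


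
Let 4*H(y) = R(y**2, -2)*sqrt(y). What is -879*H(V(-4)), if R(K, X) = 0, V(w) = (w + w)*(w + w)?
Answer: 0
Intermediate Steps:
V(w) = 4*w**2 (V(w) = (2*w)*(2*w) = 4*w**2)
H(y) = 0 (H(y) = (0*sqrt(y))/4 = (1/4)*0 = 0)
-879*H(V(-4)) = -879*0 = 0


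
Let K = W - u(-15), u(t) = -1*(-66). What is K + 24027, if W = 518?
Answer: 24479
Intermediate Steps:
u(t) = 66
K = 452 (K = 518 - 1*66 = 518 - 66 = 452)
K + 24027 = 452 + 24027 = 24479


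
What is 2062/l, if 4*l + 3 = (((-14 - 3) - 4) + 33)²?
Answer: 8248/141 ≈ 58.496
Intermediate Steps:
l = 141/4 (l = -¾ + (((-14 - 3) - 4) + 33)²/4 = -¾ + ((-17 - 4) + 33)²/4 = -¾ + (-21 + 33)²/4 = -¾ + (¼)*12² = -¾ + (¼)*144 = -¾ + 36 = 141/4 ≈ 35.250)
2062/l = 2062/(141/4) = 2062*(4/141) = 8248/141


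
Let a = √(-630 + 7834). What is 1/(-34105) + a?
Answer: -1/34105 + 2*√1801 ≈ 84.876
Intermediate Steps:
a = 2*√1801 (a = √7204 = 2*√1801 ≈ 84.876)
1/(-34105) + a = 1/(-34105) + 2*√1801 = -1/34105 + 2*√1801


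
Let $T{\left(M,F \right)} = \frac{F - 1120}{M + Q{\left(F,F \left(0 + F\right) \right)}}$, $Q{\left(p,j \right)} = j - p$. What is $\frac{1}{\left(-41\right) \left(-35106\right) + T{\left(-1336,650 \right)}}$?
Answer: $\frac{210257}{302632571687} \approx 6.9476 \cdot 10^{-7}$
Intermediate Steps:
$T{\left(M,F \right)} = \frac{-1120 + F}{M + F^{2} - F}$ ($T{\left(M,F \right)} = \frac{F - 1120}{M + \left(F \left(0 + F\right) - F\right)} = \frac{-1120 + F}{M - \left(F - F F\right)} = \frac{-1120 + F}{M + \left(F^{2} - F\right)} = \frac{-1120 + F}{M + F^{2} - F}$)
$\frac{1}{\left(-41\right) \left(-35106\right) + T{\left(-1336,650 \right)}} = \frac{1}{\left(-41\right) \left(-35106\right) + \frac{-1120 + 650}{-1336 + 650^{2} - 650}} = \frac{1}{1439346 + \frac{1}{-1336 + 422500 - 650} \left(-470\right)} = \frac{1}{1439346 + \frac{1}{420514} \left(-470\right)} = \frac{1}{1439346 - \frac{235}{210257}} = \frac{1}{\frac{302632571687}{210257}} = \frac{210257}{302632571687}$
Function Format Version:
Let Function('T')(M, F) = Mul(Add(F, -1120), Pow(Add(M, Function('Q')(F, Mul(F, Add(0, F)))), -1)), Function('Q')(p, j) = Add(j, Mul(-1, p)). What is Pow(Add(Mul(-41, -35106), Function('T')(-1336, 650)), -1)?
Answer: Rational(210257, 302632571687) ≈ 6.9476e-7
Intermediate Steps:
Function('T')(M, F) = Mul(Pow(Add(M, Pow(F, 2), Mul(-1, F)), -1), Add(-1120, F)) (Function('T')(M, F) = Mul(Add(F, -1120), Pow(Add(M, Add(Mul(F, Add(0, F)), Mul(-1, F))), -1)) = Mul(Add(-1120, F), Pow(Add(M, Add(Mul(F, F), Mul(-1, F))), -1)) = Mul(Add(-1120, F), Pow(Add(M, Add(Pow(F, 2), Mul(-1, F))), -1)) = Mul(Add(-1120, F), Pow(Add(M, Pow(F, 2), Mul(-1, F)), -1)) = Mul(Pow(Add(M, Pow(F, 2), Mul(-1, F)), -1), Add(-1120, F)))
Pow(Add(Mul(-41, -35106), Function('T')(-1336, 650)), -1) = Pow(Add(Mul(-41, -35106), Mul(Pow(Add(-1336, Pow(650, 2), Mul(-1, 650)), -1), Add(-1120, 650))), -1) = Pow(Add(1439346, Mul(Pow(Add(-1336, 422500, -650), -1), -470)), -1) = Pow(Add(1439346, Mul(Pow(420514, -1), -470)), -1) = Pow(Add(1439346, Mul(Rational(1, 420514), -470)), -1) = Pow(Add(1439346, Rational(-235, 210257)), -1) = Pow(Rational(302632571687, 210257), -1) = Rational(210257, 302632571687)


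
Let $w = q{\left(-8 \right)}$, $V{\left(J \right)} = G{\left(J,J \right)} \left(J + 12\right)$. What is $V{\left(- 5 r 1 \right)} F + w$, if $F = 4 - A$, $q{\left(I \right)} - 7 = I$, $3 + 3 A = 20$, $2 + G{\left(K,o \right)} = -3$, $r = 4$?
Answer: $- \frac{203}{3} \approx -67.667$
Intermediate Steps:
$G{\left(K,o \right)} = -5$ ($G{\left(K,o \right)} = -2 - 3 = -5$)
$A = \frac{17}{3}$ ($A = -1 + \frac{1}{3} \cdot 20 = -1 + \frac{20}{3} = \frac{17}{3} \approx 5.6667$)
$V{\left(J \right)} = -60 - 5 J$ ($V{\left(J \right)} = - 5 \left(J + 12\right) = - 5 \left(12 + J\right) = -60 - 5 J$)
$q{\left(I \right)} = 7 + I$
$w = -1$ ($w = 7 - 8 = -1$)
$F = - \frac{5}{3}$ ($F = 4 - \frac{17}{3} = - \frac{5}{3} \approx -1.6667$)
$V{\left(- 5 r 1 \right)} F + w = \left(-60 - 5 \left(-5\right) 4 \cdot 1\right) \left(- \frac{5}{3}\right) - 1 = \left(-60 - 5 \left(\left(-20\right) 1\right)\right) \left(- \frac{5}{3}\right) - 1 = \left(-60 - -100\right) \left(- \frac{5}{3}\right) - 1 = \left(-60 + 100\right) \left(- \frac{5}{3}\right) - 1 = 40 \left(- \frac{5}{3}\right) - 1 = - \frac{200}{3} - 1 = - \frac{203}{3}$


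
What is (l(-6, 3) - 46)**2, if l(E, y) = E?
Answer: 2704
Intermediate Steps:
(l(-6, 3) - 46)**2 = (-6 - 46)**2 = (-52)**2 = 2704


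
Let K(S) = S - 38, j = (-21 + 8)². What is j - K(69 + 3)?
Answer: 135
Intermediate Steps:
j = 169 (j = (-13)² = 169)
K(S) = -38 + S
j - K(69 + 3) = 169 - (-38 + (69 + 3)) = 169 - (-38 + 72) = 169 - 1*34 = 169 - 34 = 135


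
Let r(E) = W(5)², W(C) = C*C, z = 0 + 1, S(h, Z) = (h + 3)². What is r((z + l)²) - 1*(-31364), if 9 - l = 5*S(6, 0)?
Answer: 31989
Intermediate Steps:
S(h, Z) = (3 + h)²
z = 1
l = -396 (l = 9 - 5*(3 + 6)² = 9 - 5*9² = 9 - 5*81 = 9 - 1*405 = 9 - 405 = -396)
W(C) = C²
r(E) = 625 (r(E) = (5²)² = 25² = 625)
r((z + l)²) - 1*(-31364) = 625 - 1*(-31364) = 625 + 31364 = 31989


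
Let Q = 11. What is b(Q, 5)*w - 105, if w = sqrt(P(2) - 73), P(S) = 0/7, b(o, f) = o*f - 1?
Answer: -105 + 54*I*sqrt(73) ≈ -105.0 + 461.38*I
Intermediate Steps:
b(o, f) = -1 + f*o (b(o, f) = f*o - 1 = -1 + f*o)
P(S) = 0 (P(S) = 0*(1/7) = 0)
w = I*sqrt(73) (w = sqrt(0 - 73) = sqrt(-73) = I*sqrt(73) ≈ 8.544*I)
b(Q, 5)*w - 105 = (-1 + 5*11)*(I*sqrt(73)) - 105 = (-1 + 55)*(I*sqrt(73)) - 105 = 54*(I*sqrt(73)) - 105 = 54*I*sqrt(73) - 105 = -105 + 54*I*sqrt(73)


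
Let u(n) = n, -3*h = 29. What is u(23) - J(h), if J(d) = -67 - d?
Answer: 241/3 ≈ 80.333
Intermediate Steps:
h = -29/3 (h = -⅓*29 = -29/3 ≈ -9.6667)
u(23) - J(h) = 23 - (-67 - 1*(-29/3)) = 23 - (-67 + 29/3) = 23 - 1*(-172/3) = 23 + 172/3 = 241/3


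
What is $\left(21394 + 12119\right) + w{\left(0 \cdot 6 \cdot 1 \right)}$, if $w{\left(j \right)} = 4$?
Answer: $33517$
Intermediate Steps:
$\left(21394 + 12119\right) + w{\left(0 \cdot 6 \cdot 1 \right)} = \left(21394 + 12119\right) + 4 = 33513 + 4 = 33517$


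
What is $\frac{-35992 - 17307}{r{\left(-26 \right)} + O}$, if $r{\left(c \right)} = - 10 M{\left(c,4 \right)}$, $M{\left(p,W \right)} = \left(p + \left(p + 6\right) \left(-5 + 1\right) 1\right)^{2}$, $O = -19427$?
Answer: $\frac{53299}{48587} \approx 1.097$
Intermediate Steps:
$M{\left(p,W \right)} = \left(-24 - 3 p\right)^{2}$ ($M{\left(p,W \right)} = \left(p + \left(6 + p\right) \left(-4\right) 1\right)^{2} = \left(p + \left(-24 - 4 p\right) 1\right)^{2} = \left(p - \left(24 + 4 p\right)\right)^{2} = \left(-24 - 3 p\right)^{2}$)
$r{\left(c \right)} = - 90 \left(8 + c\right)^{2}$ ($r{\left(c \right)} = - 10 \cdot 9 \left(8 + c\right)^{2} = - 90 \left(8 + c\right)^{2}$)
$\frac{-35992 - 17307}{r{\left(-26 \right)} + O} = \frac{-35992 - 17307}{- 90 \left(8 - 26\right)^{2} - 19427} = \frac{-35992 - 17307}{- 90 \left(-18\right)^{2} - 19427} = \frac{-35992 - 17307}{\left(-90\right) 324 - 19427} = - \frac{53299}{-29160 - 19427} = - \frac{53299}{-48587} = \left(-53299\right) \left(- \frac{1}{48587}\right) = \frac{53299}{48587}$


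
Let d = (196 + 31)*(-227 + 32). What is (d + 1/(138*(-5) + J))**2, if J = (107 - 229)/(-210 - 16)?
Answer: 11893131630369432004/6069812281 ≈ 1.9594e+9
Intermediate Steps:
J = 61/113 (J = -122/(-226) = -122*(-1/226) = 61/113 ≈ 0.53982)
d = -44265 (d = 227*(-195) = -44265)
(d + 1/(138*(-5) + J))**2 = (-44265 + 1/(138*(-5) + 61/113))**2 = (-44265 + 1/(-690 + 61/113))**2 = (-44265 + 1/(-77909/113))**2 = (-44265 - 113/77909)**2 = (-3448641998/77909)**2 = 11893131630369432004/6069812281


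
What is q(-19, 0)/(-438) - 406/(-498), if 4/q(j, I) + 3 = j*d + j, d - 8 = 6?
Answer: 2134019/2617488 ≈ 0.81529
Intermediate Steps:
d = 14 (d = 8 + 6 = 14)
q(j, I) = 4/(-3 + 15*j) (q(j, I) = 4/(-3 + (j*14 + j)) = 4/(-3 + (14*j + j)) = 4/(-3 + 15*j))
q(-19, 0)/(-438) - 406/(-498) = (4/(3*(-1 + 5*(-19))))/(-438) - 406/(-498) = (4/(3*(-1 - 95)))*(-1/438) - 406*(-1/498) = ((4/3)/(-96))*(-1/438) + 203/249 = ((4/3)*(-1/96))*(-1/438) + 203/249 = -1/72*(-1/438) + 203/249 = 1/31536 + 203/249 = 2134019/2617488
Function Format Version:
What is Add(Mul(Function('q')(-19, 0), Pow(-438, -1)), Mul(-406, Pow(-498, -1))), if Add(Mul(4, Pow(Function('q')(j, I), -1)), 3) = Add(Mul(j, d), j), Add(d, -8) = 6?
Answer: Rational(2134019, 2617488) ≈ 0.81529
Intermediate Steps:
d = 14 (d = Add(8, 6) = 14)
Function('q')(j, I) = Mul(4, Pow(Add(-3, Mul(15, j)), -1)) (Function('q')(j, I) = Mul(4, Pow(Add(-3, Add(Mul(j, 14), j)), -1)) = Mul(4, Pow(Add(-3, Add(Mul(14, j), j)), -1)) = Mul(4, Pow(Add(-3, Mul(15, j)), -1)))
Add(Mul(Function('q')(-19, 0), Pow(-438, -1)), Mul(-406, Pow(-498, -1))) = Add(Mul(Mul(Rational(4, 3), Pow(Add(-1, Mul(5, -19)), -1)), Pow(-438, -1)), Mul(-406, Pow(-498, -1))) = Add(Mul(Mul(Rational(4, 3), Pow(Add(-1, -95), -1)), Rational(-1, 438)), Mul(-406, Rational(-1, 498))) = Add(Mul(Mul(Rational(4, 3), Pow(-96, -1)), Rational(-1, 438)), Rational(203, 249)) = Add(Mul(Mul(Rational(4, 3), Rational(-1, 96)), Rational(-1, 438)), Rational(203, 249)) = Add(Mul(Rational(-1, 72), Rational(-1, 438)), Rational(203, 249)) = Add(Rational(1, 31536), Rational(203, 249)) = Rational(2134019, 2617488)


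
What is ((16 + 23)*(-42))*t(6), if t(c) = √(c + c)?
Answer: -3276*√3 ≈ -5674.2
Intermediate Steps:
t(c) = √2*√c (t(c) = √(2*c) = √2*√c)
((16 + 23)*(-42))*t(6) = ((16 + 23)*(-42))*(√2*√6) = (39*(-42))*(2*√3) = -3276*√3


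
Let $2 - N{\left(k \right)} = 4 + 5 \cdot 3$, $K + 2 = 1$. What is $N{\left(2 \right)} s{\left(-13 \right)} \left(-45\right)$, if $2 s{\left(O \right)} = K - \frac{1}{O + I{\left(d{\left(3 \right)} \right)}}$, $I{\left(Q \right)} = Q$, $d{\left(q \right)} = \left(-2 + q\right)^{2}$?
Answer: $- \frac{2805}{8} \approx -350.63$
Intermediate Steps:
$K = -1$ ($K = -2 + 1 = -1$)
$N{\left(k \right)} = -17$ ($N{\left(k \right)} = 2 - \left(4 + 5 \cdot 3\right) = 2 - \left(4 + 15\right) = 2 - 19 = -17$)
$s{\left(O \right)} = - \frac{1}{2} - \frac{1}{2 \left(1 + O\right)}$ ($s{\left(O \right)} = \frac{-1 - \frac{1}{O + \left(-2 + 3\right)^{2}}}{2} = \frac{-1 - \frac{1}{O + 1^{2}}}{2} = \frac{-1 - \frac{1}{O + 1}}{2} = \frac{-1 - \frac{1}{1 + O}}{2} = - \frac{1}{2} - \frac{1}{2 \left(1 + O\right)}$)
$N{\left(2 \right)} s{\left(-13 \right)} \left(-45\right) = - 17 \frac{-2 - -13}{2 \left(1 - 13\right)} \left(-45\right) = - 17 \frac{-2 + 13}{2 \left(-12\right)} \left(-45\right) = - 17 \cdot \frac{1}{2} \left(- \frac{1}{12}\right) 11 \left(-45\right) = \left(-17\right) \left(- \frac{11}{24}\right) \left(-45\right) = \frac{187}{24} \left(-45\right) = - \frac{2805}{8}$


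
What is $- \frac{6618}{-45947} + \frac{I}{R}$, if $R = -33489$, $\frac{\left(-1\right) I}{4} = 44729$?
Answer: $\frac{8442283654}{1538719083} \approx 5.4866$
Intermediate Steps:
$I = -178916$ ($I = \left(-4\right) 44729 = -178916$)
$- \frac{6618}{-45947} + \frac{I}{R} = - \frac{6618}{-45947} - \frac{178916}{-33489} = \left(-6618\right) \left(- \frac{1}{45947}\right) - - \frac{178916}{33489} = \frac{6618}{45947} + \frac{178916}{33489} = \frac{8442283654}{1538719083}$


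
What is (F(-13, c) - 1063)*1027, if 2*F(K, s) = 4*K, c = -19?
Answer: -1118403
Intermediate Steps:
F(K, s) = 2*K (F(K, s) = (4*K)/2 = 2*K)
(F(-13, c) - 1063)*1027 = (2*(-13) - 1063)*1027 = (-26 - 1063)*1027 = -1089*1027 = -1118403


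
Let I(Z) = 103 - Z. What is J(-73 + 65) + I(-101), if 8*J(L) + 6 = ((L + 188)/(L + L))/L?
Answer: 52077/256 ≈ 203.43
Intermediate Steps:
J(L) = -¾ + (188 + L)/(16*L²) (J(L) = -¾ + (((L + 188)/(L + L))/L)/8 = -¾ + (((188 + L)/((2*L)))/L)/8 = -¾ + (((188 + L)*(1/(2*L)))/L)/8 = -¾ + (((188 + L)/(2*L))/L)/8 = -¾ + ((188 + L)/(2*L²))/8 = -¾ + (188 + L)/(16*L²))
J(-73 + 65) + I(-101) = (188 + (-73 + 65) - 12*(-73 + 65)²)/(16*(-73 + 65)²) + (103 - 1*(-101)) = (1/16)*(188 - 8 - 12*(-8)²)/(-8)² + (103 + 101) = (1/16)*(1/64)*(188 - 8 - 12*64) + 204 = (1/16)*(1/64)*(188 - 8 - 768) + 204 = (1/16)*(1/64)*(-588) + 204 = -147/256 + 204 = 52077/256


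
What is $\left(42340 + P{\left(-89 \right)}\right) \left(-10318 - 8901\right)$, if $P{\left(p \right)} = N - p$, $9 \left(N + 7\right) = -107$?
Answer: $- \frac{7335719329}{9} \approx -8.1508 \cdot 10^{8}$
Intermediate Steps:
$N = - \frac{170}{9}$ ($N = -7 + \frac{1}{9} \left(-107\right) = -7 - \frac{107}{9} = - \frac{170}{9} \approx -18.889$)
$P{\left(p \right)} = - \frac{170}{9} - p$
$\left(42340 + P{\left(-89 \right)}\right) \left(-10318 - 8901\right) = \left(42340 - - \frac{631}{9}\right) \left(-10318 - 8901\right) = \left(42340 + \left(- \frac{170}{9} + 89\right)\right) \left(-19219\right) = \left(42340 + \frac{631}{9}\right) \left(-19219\right) = \frac{381691}{9} \left(-19219\right) = - \frac{7335719329}{9}$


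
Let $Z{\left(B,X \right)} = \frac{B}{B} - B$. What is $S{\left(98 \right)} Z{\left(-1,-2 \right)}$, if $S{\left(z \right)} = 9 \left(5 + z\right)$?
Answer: $1854$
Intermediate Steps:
$S{\left(z \right)} = 45 + 9 z$
$Z{\left(B,X \right)} = 1 - B$
$S{\left(98 \right)} Z{\left(-1,-2 \right)} = \left(45 + 9 \cdot 98\right) \left(1 - -1\right) = \left(45 + 882\right) \left(1 + 1\right) = 927 \cdot 2 = 1854$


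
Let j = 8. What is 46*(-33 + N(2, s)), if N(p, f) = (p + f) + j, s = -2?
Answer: -1150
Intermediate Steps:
N(p, f) = 8 + f + p (N(p, f) = (p + f) + 8 = (f + p) + 8 = 8 + f + p)
46*(-33 + N(2, s)) = 46*(-33 + (8 - 2 + 2)) = 46*(-33 + 8) = 46*(-25) = -1150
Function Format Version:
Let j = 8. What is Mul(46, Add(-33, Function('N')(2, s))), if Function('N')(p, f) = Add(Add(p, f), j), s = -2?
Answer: -1150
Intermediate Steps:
Function('N')(p, f) = Add(8, f, p) (Function('N')(p, f) = Add(Add(p, f), 8) = Add(Add(f, p), 8) = Add(8, f, p))
Mul(46, Add(-33, Function('N')(2, s))) = Mul(46, Add(-33, Add(8, -2, 2))) = Mul(46, Add(-33, 8)) = Mul(46, -25) = -1150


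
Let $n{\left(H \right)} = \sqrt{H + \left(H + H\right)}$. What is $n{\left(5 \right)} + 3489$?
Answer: $3489 + \sqrt{15} \approx 3492.9$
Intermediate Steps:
$n{\left(H \right)} = \sqrt{3} \sqrt{H}$ ($n{\left(H \right)} = \sqrt{H + 2 H} = \sqrt{3 H} = \sqrt{3} \sqrt{H}$)
$n{\left(5 \right)} + 3489 = \sqrt{3} \sqrt{5} + 3489 = \sqrt{15} + 3489 = 3489 + \sqrt{15}$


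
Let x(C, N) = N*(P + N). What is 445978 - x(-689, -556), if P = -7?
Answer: 132950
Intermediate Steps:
x(C, N) = N*(-7 + N)
445978 - x(-689, -556) = 445978 - (-556)*(-7 - 556) = 445978 - (-556)*(-563) = 445978 - 1*313028 = 445978 - 313028 = 132950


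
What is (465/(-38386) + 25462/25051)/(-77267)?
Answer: -965735617/74300541074162 ≈ -1.2998e-5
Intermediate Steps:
(465/(-38386) + 25462/25051)/(-77267) = (465*(-1/38386) + 25462*(1/25051))*(-1/77267) = (-465/38386 + 25462/25051)*(-1/77267) = (965735617/961607686)*(-1/77267) = -965735617/74300541074162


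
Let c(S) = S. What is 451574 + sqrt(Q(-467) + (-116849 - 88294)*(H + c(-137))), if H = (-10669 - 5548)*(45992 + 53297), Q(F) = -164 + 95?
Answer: 451574 + 3*sqrt(36701674837609) ≈ 1.8626e+7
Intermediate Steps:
Q(F) = -69
H = -1610169713 (H = -16217*99289 = -1610169713)
451574 + sqrt(Q(-467) + (-116849 - 88294)*(H + c(-137))) = 451574 + sqrt(-69 + (-116849 - 88294)*(-1610169713 - 137)) = 451574 + sqrt(-69 - 205143*(-1610169850)) = 451574 + sqrt(-69 + 330315073538550) = 451574 + sqrt(330315073538481) = 451574 + 3*sqrt(36701674837609)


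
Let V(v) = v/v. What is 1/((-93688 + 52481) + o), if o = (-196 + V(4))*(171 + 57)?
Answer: -1/85667 ≈ -1.1673e-5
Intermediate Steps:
V(v) = 1
o = -44460 (o = (-196 + 1)*(171 + 57) = -195*228 = -44460)
1/((-93688 + 52481) + o) = 1/((-93688 + 52481) - 44460) = 1/(-41207 - 44460) = 1/(-85667) = -1/85667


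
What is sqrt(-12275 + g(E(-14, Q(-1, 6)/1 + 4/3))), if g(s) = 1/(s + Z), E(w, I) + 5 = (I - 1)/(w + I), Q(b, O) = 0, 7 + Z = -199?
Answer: I*sqrt(1082765893)/297 ≈ 110.79*I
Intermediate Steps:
Z = -206 (Z = -7 - 199 = -206)
E(w, I) = -5 + (-1 + I)/(I + w) (E(w, I) = -5 + (I - 1)/(w + I) = -5 + (-1 + I)/(I + w))
g(s) = 1/(-206 + s) (g(s) = 1/(s - 206) = 1/(-206 + s))
sqrt(-12275 + g(E(-14, Q(-1, 6)/1 + 4/3))) = sqrt(-12275 + 1/(-206 + (-1 - 5*(-14) - 4*(0/1 + 4/3))/((0/1 + 4/3) - 14))) = sqrt(-12275 + 1/(-206 + (-1 + 70 - 4*(0*1 + 4*(1/3)))/((0*1 + 4*(1/3)) - 14))) = sqrt(-12275 + 1/(-206 + (-1 + 70 - 4*(0 + 4/3))/((0 + 4/3) - 14))) = sqrt(-12275 + 1/(-206 + (-1 + 70 - 4*4/3)/(4/3 - 14))) = sqrt(-12275 + 1/(-206 + (-1 + 70 - 16/3)/(-38/3))) = sqrt(-12275 + 1/(-206 - 3/38*191/3)) = sqrt(-12275 + 1/(-206 - 191/38)) = sqrt(-12275 + 1/(-8019/38)) = sqrt(-12275 - 38/8019) = sqrt(-98433263/8019) = I*sqrt(1082765893)/297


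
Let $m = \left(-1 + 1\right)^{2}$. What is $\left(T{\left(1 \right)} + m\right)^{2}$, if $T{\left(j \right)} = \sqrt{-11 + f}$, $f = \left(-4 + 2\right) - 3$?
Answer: $-16$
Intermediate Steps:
$f = -5$ ($f = -2 - 3 = -5$)
$T{\left(j \right)} = 4 i$ ($T{\left(j \right)} = \sqrt{-11 - 5} = \sqrt{-16} = 4 i$)
$m = 0$ ($m = 0^{2} = 0$)
$\left(T{\left(1 \right)} + m\right)^{2} = \left(4 i + 0\right)^{2} = \left(4 i\right)^{2} = -16$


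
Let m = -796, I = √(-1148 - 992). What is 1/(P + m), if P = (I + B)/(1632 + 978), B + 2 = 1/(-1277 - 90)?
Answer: -2026569608459370/1613150962628365897 - 1950911316*I*√535/1613150962628365897 ≈ -0.0012563 - 2.7973e-8*I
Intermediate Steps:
B = -2735/1367 (B = -2 + 1/(-1277 - 90) = -2 + 1/(-1367) = -2 - 1/1367 = -2735/1367 ≈ -2.0007)
I = 2*I*√535 (I = √(-2140) = 2*I*√535 ≈ 46.26*I)
P = -547/713574 + I*√535/1305 (P = (2*I*√535 - 2735/1367)/(1632 + 978) = (-2735/1367 + 2*I*√535)/2610 = (-2735/1367 + 2*I*√535)*(1/2610) = -547/713574 + I*√535/1305 ≈ -0.00076656 + 0.017724*I)
1/(P + m) = 1/((-547/713574 + I*√535/1305) - 796) = 1/(-568005451/713574 + I*√535/1305)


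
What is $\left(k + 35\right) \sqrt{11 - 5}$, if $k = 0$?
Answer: $35 \sqrt{6} \approx 85.732$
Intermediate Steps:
$\left(k + 35\right) \sqrt{11 - 5} = \left(0 + 35\right) \sqrt{11 - 5} = 35 \sqrt{6}$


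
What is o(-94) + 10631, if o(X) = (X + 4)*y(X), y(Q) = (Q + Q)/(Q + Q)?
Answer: 10541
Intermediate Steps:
y(Q) = 1 (y(Q) = (2*Q)/((2*Q)) = (2*Q)*(1/(2*Q)) = 1)
o(X) = 4 + X (o(X) = (X + 4)*1 = (4 + X)*1 = 4 + X)
o(-94) + 10631 = (4 - 94) + 10631 = -90 + 10631 = 10541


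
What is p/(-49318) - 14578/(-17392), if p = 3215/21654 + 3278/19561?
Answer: 38066178548437799/45414462819530808 ≈ 0.83819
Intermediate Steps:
p = 133870427/423573894 (p = 3215*(1/21654) + 3278*(1/19561) = 3215/21654 + 3278/19561 = 133870427/423573894 ≈ 0.31605)
p/(-49318) - 14578/(-17392) = (133870427/423573894)/(-49318) - 14578/(-17392) = (133870427/423573894)*(-1/49318) - 14578*(-1/17392) = -133870427/20889817304292 + 7289/8696 = 38066178548437799/45414462819530808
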